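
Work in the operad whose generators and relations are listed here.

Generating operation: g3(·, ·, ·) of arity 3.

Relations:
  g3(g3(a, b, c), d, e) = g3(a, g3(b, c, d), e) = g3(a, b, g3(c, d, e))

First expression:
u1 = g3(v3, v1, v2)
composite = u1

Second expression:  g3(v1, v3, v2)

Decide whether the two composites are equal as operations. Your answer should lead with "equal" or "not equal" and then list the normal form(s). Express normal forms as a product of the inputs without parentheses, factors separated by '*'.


not equal — first v3 * v1 * v2, second v1 * v3 * v2

The first composite normalizes to v3 * v1 * v2
The second composite normalizes to v1 * v3 * v2
The normal forms differ: not equal.


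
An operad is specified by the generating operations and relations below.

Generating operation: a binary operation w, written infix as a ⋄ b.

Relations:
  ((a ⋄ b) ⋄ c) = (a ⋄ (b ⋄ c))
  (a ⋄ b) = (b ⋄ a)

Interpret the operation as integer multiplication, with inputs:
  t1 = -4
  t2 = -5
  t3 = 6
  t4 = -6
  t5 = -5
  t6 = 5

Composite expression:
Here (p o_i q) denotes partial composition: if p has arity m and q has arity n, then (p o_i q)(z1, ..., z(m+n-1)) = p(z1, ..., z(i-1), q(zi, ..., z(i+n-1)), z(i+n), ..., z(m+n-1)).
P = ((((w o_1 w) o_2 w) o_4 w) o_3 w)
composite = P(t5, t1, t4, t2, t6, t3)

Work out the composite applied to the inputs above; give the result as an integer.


18000


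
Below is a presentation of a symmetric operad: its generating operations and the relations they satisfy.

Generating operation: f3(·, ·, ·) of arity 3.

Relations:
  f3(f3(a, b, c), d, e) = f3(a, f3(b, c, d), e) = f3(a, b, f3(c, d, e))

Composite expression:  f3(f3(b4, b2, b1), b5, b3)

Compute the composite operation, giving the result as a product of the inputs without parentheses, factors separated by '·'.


Key point: f3 is associative — brackets drop, the b-order remains.
f3(b4, b2, b1) linearizes to b4 · b2 · b1
f3(f3(b4, b2, b1), b5, b3) linearizes to b4 · b2 · b1 · b5 · b3

b4 · b2 · b1 · b5 · b3


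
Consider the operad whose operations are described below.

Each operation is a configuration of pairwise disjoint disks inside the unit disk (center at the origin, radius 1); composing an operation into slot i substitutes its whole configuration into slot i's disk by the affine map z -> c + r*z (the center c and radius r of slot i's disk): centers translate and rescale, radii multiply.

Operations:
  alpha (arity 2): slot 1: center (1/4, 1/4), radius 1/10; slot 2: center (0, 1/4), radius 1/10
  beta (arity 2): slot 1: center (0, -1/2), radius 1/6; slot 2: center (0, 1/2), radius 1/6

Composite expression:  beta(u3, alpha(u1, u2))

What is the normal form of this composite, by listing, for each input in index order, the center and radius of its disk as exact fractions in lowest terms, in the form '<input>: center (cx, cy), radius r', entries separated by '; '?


u1: center (1/24, 13/24), radius 1/60; u2: center (0, 13/24), radius 1/60; u3: center (0, -1/2), radius 1/6

Nesting under beta composes maps z -> c + r*z down each u-path.
input u3: composing its 1 substitution step yields center (0, -1/2), radius 1/6
input u1: composing its 2 substitution steps yields center (1/24, 13/24), radius 1/60
input u2: composing its 2 substitution steps yields center (0, 13/24), radius 1/60


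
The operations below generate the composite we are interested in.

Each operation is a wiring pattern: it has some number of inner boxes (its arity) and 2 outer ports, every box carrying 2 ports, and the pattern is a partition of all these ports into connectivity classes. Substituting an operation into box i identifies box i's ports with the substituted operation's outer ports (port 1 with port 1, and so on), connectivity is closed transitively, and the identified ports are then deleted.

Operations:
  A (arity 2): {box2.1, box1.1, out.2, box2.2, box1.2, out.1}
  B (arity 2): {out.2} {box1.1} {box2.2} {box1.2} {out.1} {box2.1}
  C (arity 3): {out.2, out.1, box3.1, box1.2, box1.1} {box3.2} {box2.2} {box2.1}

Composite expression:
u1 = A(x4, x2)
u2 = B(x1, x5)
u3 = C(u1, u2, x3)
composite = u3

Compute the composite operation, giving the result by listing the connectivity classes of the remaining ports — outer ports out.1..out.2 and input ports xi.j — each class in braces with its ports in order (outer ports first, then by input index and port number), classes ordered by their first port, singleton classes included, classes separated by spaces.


{out.1, out.2, x2.1, x2.2, x3.1, x4.1, x4.2} {x1.1} {x1.2} {x3.2} {x5.1} {x5.2}


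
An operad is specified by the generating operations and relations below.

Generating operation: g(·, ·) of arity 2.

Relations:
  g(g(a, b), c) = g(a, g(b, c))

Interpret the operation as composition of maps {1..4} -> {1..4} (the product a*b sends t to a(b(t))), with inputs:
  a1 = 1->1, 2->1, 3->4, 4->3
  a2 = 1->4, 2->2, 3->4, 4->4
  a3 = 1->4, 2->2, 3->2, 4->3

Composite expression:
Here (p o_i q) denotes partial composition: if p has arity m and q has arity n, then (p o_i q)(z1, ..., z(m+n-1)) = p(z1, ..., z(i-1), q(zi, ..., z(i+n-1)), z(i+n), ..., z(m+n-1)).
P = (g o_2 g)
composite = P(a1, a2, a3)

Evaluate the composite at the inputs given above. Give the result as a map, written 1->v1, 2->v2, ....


1->3, 2->1, 3->1, 4->3

g(a2, a3) = 1->4, 2->2, 3->2, 4->4
g(a1, g(a2, a3)) = 1->3, 2->1, 3->1, 4->3


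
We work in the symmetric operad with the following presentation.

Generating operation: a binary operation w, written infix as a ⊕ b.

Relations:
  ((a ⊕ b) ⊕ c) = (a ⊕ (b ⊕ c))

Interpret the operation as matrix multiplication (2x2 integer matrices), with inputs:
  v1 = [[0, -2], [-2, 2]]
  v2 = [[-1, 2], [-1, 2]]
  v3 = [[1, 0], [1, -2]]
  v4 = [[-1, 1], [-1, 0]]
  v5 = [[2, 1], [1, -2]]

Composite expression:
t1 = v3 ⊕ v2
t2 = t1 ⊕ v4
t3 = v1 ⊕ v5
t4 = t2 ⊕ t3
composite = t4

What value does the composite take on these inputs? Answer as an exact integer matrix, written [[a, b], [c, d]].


[[4, 2], [-4, -2]]


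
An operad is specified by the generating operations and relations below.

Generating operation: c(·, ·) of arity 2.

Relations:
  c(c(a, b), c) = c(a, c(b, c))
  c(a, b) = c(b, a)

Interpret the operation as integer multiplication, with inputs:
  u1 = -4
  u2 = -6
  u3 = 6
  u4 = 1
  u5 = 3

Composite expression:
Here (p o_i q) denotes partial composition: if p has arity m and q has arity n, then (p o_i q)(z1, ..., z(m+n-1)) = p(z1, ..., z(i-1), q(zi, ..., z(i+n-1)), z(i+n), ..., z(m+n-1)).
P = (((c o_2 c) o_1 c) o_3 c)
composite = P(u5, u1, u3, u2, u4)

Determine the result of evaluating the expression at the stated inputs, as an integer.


c(u5, u1) = -12
c(u3, u2) = -36
c(c(u3, u2), u4) = -36
c(c(u5, u1), c(c(u3, u2), u4)) = 432

432


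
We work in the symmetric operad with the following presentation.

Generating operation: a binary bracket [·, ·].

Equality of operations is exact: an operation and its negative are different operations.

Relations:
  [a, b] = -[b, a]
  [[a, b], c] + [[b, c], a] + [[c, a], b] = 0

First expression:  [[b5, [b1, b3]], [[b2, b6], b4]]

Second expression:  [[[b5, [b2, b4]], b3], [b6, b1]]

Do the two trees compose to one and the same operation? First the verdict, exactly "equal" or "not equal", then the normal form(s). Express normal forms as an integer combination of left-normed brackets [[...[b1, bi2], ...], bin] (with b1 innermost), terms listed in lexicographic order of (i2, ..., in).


not equal; first: -[[[[[b1, b3], b5], b2], b6], b4] + [[[[[b1, b3], b5], b4], b2], b6] - [[[[[b1, b3], b5], b4], b6], b2] + [[[[[b1, b3], b5], b6], b2], b4]; second: -[[[[[b1, b6], b2], b4], b5], b3] + [[[[[b1, b6], b3], b2], b4], b5] - [[[[[b1, b6], b3], b4], b2], b5] - [[[[[b1, b6], b3], b5], b2], b4] + [[[[[b1, b6], b3], b5], b4], b2] + [[[[[b1, b6], b4], b2], b5], b3] + [[[[[b1, b6], b5], b2], b4], b3] - [[[[[b1, b6], b5], b4], b2], b3]

In normal form, the first expression is -[[[[[b1, b3], b5], b2], b6], b4] + [[[[[b1, b3], b5], b4], b2], b6] - [[[[[b1, b3], b5], b4], b6], b2] + [[[[[b1, b3], b5], b6], b2], b4]
In normal form, the second expression is -[[[[[b1, b6], b2], b4], b5], b3] + [[[[[b1, b6], b3], b2], b4], b5] - [[[[[b1, b6], b3], b4], b2], b5] - [[[[[b1, b6], b3], b5], b2], b4] + [[[[[b1, b6], b3], b5], b4], b2] + [[[[[b1, b6], b4], b2], b5], b3] + [[[[[b1, b6], b5], b2], b4], b3] - [[[[[b1, b6], b5], b4], b2], b3]
They disagree, so not equal.


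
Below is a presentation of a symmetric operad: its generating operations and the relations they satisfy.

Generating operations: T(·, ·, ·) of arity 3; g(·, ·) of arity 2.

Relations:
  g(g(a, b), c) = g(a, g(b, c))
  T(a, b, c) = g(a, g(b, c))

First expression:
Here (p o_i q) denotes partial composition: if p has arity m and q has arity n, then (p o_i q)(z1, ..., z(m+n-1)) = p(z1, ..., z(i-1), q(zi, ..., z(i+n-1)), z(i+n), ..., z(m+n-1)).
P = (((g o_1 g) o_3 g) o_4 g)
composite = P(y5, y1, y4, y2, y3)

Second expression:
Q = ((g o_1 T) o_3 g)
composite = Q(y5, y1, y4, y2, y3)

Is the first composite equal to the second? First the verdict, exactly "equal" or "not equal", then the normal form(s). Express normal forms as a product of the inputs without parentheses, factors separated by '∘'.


equal: each reduces to y5 ∘ y1 ∘ y4 ∘ y2 ∘ y3


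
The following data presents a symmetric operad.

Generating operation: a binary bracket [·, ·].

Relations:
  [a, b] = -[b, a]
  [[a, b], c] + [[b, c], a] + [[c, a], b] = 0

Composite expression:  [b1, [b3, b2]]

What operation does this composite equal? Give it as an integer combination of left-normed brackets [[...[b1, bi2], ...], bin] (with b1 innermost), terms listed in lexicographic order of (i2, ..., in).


-[[b1, b2], b3] + [[b1, b3], b2]

Skip Jacobi rewriting: expand, keep b1-initial words, read off terms.
Composite bracket: [b1, [b3, b2]]
The bracket unfolds into 4 signed words via [a, b] = ab - ba (2^2 = 4).
The b1-initial words carry the normal form:
  b1b2b3 (sign -1) contributes -[[b1, b2], b3]
  b1b3b2 (sign +1) contributes +[[b1, b3], b2]


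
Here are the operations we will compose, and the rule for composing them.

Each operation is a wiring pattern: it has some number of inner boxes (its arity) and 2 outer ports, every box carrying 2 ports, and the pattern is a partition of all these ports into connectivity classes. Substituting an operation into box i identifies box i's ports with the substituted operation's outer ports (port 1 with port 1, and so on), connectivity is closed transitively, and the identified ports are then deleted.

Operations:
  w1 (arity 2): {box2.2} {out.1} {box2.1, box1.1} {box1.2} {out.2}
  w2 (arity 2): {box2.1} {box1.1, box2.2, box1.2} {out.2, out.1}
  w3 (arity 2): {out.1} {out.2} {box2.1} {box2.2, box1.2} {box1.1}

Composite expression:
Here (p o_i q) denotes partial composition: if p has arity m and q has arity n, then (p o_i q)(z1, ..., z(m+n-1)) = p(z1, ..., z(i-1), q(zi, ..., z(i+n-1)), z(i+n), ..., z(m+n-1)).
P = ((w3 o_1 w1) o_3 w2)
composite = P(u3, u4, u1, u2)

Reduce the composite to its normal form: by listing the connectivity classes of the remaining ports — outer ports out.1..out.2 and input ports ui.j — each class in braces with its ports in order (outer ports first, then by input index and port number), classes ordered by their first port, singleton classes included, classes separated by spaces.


{out.1} {out.2} {u1.1, u1.2, u2.2} {u2.1} {u3.1, u4.1} {u3.2} {u4.2}


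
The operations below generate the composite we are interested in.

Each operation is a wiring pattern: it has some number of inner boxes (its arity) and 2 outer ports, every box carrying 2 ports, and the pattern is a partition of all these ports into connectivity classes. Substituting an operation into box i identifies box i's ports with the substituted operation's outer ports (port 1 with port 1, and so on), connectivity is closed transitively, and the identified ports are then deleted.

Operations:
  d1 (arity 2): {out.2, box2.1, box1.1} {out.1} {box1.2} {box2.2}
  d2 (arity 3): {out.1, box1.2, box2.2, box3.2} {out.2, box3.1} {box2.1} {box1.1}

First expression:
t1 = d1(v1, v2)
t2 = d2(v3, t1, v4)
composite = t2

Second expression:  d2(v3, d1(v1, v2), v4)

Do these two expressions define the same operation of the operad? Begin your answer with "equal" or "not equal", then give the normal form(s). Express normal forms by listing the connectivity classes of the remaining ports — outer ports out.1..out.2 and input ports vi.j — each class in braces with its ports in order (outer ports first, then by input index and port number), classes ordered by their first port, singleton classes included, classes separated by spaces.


equal; both compose to {out.1, v1.1, v2.1, v3.2, v4.2} {out.2, v4.1} {v1.2} {v2.2} {v3.1}

Reducing the first expression gives {out.1, v1.1, v2.1, v3.2, v4.2} {out.2, v4.1} {v1.2} {v2.2} {v3.1}
Reducing the second expression gives {out.1, v1.1, v2.1, v3.2, v4.2} {out.2, v4.1} {v1.2} {v2.2} {v3.1}
Both agree, so they are equal.


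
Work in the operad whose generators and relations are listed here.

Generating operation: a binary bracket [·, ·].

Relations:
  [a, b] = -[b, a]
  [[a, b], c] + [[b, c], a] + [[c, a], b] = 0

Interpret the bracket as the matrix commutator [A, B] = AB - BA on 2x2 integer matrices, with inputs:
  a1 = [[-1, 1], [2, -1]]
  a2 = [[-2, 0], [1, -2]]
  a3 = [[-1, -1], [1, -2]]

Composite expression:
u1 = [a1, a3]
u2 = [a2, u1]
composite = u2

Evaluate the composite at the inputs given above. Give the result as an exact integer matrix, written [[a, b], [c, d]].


[a1, a3] = [[3, -1], [2, -3]]
[a2, [a1, a3]] = [[1, 0], [6, -1]]

[[1, 0], [6, -1]]


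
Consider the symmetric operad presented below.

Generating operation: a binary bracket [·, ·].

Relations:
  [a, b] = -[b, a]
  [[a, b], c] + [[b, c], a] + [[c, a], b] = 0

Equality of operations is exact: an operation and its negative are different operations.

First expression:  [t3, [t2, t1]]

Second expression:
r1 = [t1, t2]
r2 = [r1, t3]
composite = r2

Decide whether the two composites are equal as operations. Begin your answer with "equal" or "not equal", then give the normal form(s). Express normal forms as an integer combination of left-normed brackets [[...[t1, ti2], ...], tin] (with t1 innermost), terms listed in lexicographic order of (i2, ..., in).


equal; both compose to [[t1, t2], t3]

Reducing the first expression gives [[t1, t2], t3]
Reducing the second expression gives [[t1, t2], t3]
One common form — equal.


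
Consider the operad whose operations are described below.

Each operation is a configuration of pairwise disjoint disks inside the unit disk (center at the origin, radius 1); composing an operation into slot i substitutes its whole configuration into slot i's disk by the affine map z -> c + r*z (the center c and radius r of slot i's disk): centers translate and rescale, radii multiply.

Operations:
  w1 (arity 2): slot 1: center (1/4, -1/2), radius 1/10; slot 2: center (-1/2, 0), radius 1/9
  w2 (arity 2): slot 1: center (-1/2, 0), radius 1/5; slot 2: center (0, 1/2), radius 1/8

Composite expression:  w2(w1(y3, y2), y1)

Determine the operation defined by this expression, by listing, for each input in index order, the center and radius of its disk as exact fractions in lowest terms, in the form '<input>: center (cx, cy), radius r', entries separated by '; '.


Follow each y-input down from w2: c' goes to c + r*c', radius to r*r'.
input y3: applying the 2 nested substitutions gives center (-9/20, -1/10), radius 1/50
input y2: applying the 2 nested substitutions gives center (-3/5, 0), radius 1/45
input y1: applying the 1 nested substitution gives center (0, 1/2), radius 1/8

y1: center (0, 1/2), radius 1/8; y2: center (-3/5, 0), radius 1/45; y3: center (-9/20, -1/10), radius 1/50


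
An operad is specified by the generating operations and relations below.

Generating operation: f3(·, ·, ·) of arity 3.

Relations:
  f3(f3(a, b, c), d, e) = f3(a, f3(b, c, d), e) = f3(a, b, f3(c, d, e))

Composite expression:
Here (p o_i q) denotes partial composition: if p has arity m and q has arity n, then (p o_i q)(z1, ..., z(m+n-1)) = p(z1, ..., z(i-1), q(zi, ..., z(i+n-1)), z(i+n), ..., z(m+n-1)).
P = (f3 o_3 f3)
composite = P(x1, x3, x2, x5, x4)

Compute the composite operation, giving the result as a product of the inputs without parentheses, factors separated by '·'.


x1 · x3 · x2 · x5 · x4

All parenthesizations of f3 agree; list the x-inputs left to right.
f3(x2, x5, x4) collapses to x2 · x5 · x4
f3(x1, x3, f3(x2, x5, x4)) collapses to x1 · x3 · x2 · x5 · x4


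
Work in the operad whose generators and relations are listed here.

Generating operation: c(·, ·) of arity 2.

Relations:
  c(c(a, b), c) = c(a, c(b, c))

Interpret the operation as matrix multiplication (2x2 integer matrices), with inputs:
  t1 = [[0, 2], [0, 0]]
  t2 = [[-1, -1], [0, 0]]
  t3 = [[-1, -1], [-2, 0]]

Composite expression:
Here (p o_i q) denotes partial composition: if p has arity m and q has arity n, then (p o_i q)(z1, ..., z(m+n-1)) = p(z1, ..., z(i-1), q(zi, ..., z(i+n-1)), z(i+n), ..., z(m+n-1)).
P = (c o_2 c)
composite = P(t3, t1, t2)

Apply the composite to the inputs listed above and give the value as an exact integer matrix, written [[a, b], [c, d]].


[[0, 0], [0, 0]]

c(t1, t2) = [[0, 0], [0, 0]]
c(t3, c(t1, t2)) = [[0, 0], [0, 0]]


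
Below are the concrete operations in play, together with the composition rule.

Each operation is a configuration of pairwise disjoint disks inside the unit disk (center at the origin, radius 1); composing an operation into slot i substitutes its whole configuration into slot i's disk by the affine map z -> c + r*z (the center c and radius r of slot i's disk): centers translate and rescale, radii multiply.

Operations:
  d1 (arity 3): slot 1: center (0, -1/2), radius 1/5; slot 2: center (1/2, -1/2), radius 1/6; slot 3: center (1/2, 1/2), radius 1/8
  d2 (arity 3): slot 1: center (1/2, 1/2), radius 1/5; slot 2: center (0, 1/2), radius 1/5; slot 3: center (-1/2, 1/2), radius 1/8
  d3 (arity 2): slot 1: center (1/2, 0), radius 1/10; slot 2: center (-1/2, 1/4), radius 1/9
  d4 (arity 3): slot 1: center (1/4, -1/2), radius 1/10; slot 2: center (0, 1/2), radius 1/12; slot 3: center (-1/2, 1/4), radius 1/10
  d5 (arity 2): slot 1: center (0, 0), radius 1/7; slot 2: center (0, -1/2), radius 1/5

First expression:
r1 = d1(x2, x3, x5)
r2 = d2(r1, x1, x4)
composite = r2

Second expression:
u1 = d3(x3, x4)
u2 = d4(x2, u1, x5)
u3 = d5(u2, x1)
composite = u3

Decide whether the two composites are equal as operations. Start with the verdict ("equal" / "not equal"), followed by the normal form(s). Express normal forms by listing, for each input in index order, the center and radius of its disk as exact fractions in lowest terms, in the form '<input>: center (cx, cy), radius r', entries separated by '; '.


not equal: they reduce to x1: center (0, 1/2), radius 1/5; x2: center (1/2, 2/5), radius 1/25; x3: center (3/5, 2/5), radius 1/30; x4: center (-1/2, 1/2), radius 1/8; x5: center (3/5, 3/5), radius 1/40 and x1: center (0, -1/2), radius 1/5; x2: center (1/28, -1/14), radius 1/70; x3: center (1/168, 1/14), radius 1/840; x4: center (-1/168, 25/336), radius 1/756; x5: center (-1/14, 1/28), radius 1/70


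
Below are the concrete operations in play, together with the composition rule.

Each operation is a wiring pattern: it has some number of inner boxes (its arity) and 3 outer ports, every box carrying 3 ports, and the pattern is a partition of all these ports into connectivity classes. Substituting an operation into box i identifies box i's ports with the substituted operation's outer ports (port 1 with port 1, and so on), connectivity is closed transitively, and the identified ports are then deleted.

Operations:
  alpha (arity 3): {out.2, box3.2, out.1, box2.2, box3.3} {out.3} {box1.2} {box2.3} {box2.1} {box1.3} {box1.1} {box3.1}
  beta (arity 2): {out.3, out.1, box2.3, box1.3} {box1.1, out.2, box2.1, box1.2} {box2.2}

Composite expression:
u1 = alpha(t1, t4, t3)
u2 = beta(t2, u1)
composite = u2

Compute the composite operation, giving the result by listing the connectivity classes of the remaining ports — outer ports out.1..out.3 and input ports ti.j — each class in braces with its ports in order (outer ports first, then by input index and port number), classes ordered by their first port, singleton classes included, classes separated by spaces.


{out.1, out.3, t2.3} {out.2, t2.1, t2.2, t3.2, t3.3, t4.2} {t1.1} {t1.2} {t1.3} {t3.1} {t4.1} {t4.3}

Treat the ports identified at beta as solder joints: merge, then drop.
through alpha, on inputs (t1, t4, t3): {out.1, out.2, t3.2, t3.3, t4.2} {out.3} {t1.1} {t1.2} {t1.3} {t3.1} {t4.1} {t4.3} (out.j = stage outer ports)
through beta, on inputs (t2, t1, t4, t3): {out.1, out.3, t2.3} {out.2, t2.1, t2.2, t3.2, t3.3, t4.2} {t1.1} {t1.2} {t1.3} {t3.1} {t4.1} {t4.3} (out.j = stage outer ports)


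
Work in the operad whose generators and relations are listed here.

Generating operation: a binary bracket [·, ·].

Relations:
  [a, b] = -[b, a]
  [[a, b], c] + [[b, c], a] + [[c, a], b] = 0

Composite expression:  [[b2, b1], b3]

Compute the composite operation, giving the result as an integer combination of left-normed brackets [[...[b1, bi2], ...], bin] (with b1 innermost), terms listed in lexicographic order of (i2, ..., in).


-[[b1, b2], b3]

Skip Jacobi rewriting: expand, keep b1-initial words, read off terms.
Composite bracket: [[b2, b1], b3]
Applying ab - ba throughout gives 4 signed words (2^2 = 4).
Collect the words opening with b1:
  the word b1b2b3 carries sign -1 and contributes -[[b1, b2], b3]


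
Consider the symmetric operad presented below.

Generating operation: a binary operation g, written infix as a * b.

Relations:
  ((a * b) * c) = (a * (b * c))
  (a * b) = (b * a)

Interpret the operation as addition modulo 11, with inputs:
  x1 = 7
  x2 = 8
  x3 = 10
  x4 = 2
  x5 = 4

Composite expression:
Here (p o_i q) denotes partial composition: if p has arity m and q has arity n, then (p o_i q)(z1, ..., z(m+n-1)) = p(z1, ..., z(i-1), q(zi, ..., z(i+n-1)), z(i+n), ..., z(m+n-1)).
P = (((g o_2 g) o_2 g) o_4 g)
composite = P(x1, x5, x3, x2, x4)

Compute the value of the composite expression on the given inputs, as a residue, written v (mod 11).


9 (mod 11)

(x5 * x3) = 3
(x2 * x4) = 10
((x5 * x3) * (x2 * x4)) = 2
(x1 * ((x5 * x3) * (x2 * x4))) = 9


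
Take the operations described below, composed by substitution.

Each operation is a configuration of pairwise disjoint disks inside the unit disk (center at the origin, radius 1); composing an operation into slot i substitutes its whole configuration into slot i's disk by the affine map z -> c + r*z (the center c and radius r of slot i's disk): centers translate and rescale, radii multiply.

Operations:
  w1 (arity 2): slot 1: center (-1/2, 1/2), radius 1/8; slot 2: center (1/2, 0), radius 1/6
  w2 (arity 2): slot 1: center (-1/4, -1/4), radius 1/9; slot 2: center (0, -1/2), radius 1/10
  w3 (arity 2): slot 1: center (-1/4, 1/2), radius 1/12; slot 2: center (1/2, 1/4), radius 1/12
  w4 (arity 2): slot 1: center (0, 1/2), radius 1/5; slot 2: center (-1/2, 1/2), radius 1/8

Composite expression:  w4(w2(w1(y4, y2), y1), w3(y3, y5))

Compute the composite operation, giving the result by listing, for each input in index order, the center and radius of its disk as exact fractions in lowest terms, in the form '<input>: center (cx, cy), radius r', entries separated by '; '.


y1: center (0, 2/5), radius 1/50; y2: center (-7/180, 9/20), radius 1/270; y3: center (-17/32, 9/16), radius 1/96; y4: center (-11/180, 83/180), radius 1/360; y5: center (-7/16, 17/32), radius 1/96

Nesting under w4 composes maps z -> c + r*z down each y-path.
for y4, the 3-step affine chain lands on center (-11/180, 83/180), radius 1/360
for y2, the 3-step affine chain lands on center (-7/180, 9/20), radius 1/270
for y1, the 2-step affine chain lands on center (0, 2/5), radius 1/50
for y3, the 2-step affine chain lands on center (-17/32, 9/16), radius 1/96
for y5, the 2-step affine chain lands on center (-7/16, 17/32), radius 1/96


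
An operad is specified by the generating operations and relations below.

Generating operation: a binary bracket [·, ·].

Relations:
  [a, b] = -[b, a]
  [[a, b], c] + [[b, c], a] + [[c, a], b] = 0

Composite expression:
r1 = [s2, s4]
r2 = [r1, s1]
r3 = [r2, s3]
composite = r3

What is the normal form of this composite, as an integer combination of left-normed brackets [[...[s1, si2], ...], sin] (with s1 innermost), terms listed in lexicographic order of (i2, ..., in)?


-[[[s1, s2], s4], s3] + [[[s1, s4], s2], s3]

Antisymmetry and Jacobi reduce to s1-anchored left-normed brackets.
Composite bracket: [[[s2, s4], s1], s3]
Full expansion: 8 signed words from ab - ba (2^3 = 8).
Collect the words opening with s1:
  sign of s1s2s4s3 is -1, so it contributes -[[[s1, s2], s4], s3]
  sign of s1s4s2s3 is +1, so it contributes +[[[s1, s4], s2], s3]


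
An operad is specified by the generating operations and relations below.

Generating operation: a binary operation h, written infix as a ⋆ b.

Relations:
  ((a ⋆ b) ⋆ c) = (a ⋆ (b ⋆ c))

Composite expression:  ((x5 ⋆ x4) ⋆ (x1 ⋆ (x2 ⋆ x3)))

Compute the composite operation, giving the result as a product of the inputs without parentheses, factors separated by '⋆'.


x5 ⋆ x4 ⋆ x1 ⋆ x2 ⋆ x3

Key point: h is associative — brackets drop, the x-order remains.
(x5 ⋆ x4) linearizes to x5 ⋆ x4
(x2 ⋆ x3) linearizes to x2 ⋆ x3
(x1 ⋆ (x2 ⋆ x3)) linearizes to x1 ⋆ x2 ⋆ x3
((x5 ⋆ x4) ⋆ (x1 ⋆ (x2 ⋆ x3))) linearizes to x5 ⋆ x4 ⋆ x1 ⋆ x2 ⋆ x3


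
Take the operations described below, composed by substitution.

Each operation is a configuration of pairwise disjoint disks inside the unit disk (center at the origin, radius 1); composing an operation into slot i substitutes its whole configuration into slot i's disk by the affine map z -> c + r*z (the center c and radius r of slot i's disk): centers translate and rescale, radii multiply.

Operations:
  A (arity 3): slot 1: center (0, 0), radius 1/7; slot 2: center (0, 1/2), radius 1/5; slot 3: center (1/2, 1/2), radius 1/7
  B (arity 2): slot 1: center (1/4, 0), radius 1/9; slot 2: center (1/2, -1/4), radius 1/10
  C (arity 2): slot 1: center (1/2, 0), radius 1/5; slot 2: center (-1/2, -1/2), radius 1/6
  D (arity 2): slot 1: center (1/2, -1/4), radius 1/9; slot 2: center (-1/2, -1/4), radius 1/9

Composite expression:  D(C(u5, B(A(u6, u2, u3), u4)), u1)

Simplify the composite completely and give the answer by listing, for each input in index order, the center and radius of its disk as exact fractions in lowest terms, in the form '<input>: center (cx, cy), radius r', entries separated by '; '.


u1: center (-1/2, -1/4), radius 1/9; u2: center (97/216, -74/243), radius 1/2430; u3: center (875/1944, -74/243), radius 1/3402; u4: center (49/108, -67/216), radius 1/540; u5: center (5/9, -1/4), radius 1/45; u6: center (97/216, -11/36), radius 1/3402

Nesting under D composes maps z -> c + r*z down each u-path.
u5 passes through 2 substitutions, ending at center (5/9, -1/4), radius 1/45
u6 passes through 4 substitutions, ending at center (97/216, -11/36), radius 1/3402
u2 passes through 4 substitutions, ending at center (97/216, -74/243), radius 1/2430
u3 passes through 4 substitutions, ending at center (875/1944, -74/243), radius 1/3402
u4 passes through 3 substitutions, ending at center (49/108, -67/216), radius 1/540
u1 passes through 1 substitution, ending at center (-1/2, -1/4), radius 1/9


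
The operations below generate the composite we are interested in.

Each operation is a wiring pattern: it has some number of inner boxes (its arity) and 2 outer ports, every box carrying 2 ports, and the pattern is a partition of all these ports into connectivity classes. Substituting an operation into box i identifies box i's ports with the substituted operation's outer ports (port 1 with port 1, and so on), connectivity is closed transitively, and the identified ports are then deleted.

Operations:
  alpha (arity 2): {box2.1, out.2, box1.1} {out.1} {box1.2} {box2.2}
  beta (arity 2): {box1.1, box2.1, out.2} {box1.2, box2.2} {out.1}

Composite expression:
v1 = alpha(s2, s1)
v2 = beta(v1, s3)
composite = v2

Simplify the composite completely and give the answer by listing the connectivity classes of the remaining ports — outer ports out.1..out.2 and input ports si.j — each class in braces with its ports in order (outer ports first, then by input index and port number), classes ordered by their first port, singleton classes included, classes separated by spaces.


{out.1} {out.2, s3.1} {s1.1, s2.1, s3.2} {s1.2} {s2.2}

Two ports join when wires chain via beta-identified ports.
the subtree at alpha composes to {out.1} {out.2, s1.1, s2.1} {s1.2} {s2.2} on (s2, s1); out.j = own outer ports
the subtree at beta composes to {out.1} {out.2, s3.1} {s1.1, s2.1, s3.2} {s1.2} {s2.2} on (s2, s1, s3); out.j = own outer ports


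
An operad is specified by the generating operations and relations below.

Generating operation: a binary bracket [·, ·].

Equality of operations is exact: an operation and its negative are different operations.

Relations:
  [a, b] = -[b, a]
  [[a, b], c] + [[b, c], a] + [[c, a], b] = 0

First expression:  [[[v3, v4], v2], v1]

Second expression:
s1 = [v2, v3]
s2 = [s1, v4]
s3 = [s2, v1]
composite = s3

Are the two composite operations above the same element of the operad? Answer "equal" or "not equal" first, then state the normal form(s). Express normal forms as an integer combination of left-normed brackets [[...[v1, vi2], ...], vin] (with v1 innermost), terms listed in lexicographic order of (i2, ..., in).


The first composite normalizes to [[[v1, v2], v3], v4] - [[[v1, v2], v4], v3] - [[[v1, v3], v4], v2] + [[[v1, v4], v3], v2]
The second composite normalizes to -[[[v1, v2], v3], v4] + [[[v1, v3], v2], v4] + [[[v1, v4], v2], v3] - [[[v1, v4], v3], v2]
Distinct normal forms: not equal.

not equal; the first gives [[[v1, v2], v3], v4] - [[[v1, v2], v4], v3] - [[[v1, v3], v4], v2] + [[[v1, v4], v3], v2] and the second -[[[v1, v2], v3], v4] + [[[v1, v3], v2], v4] + [[[v1, v4], v2], v3] - [[[v1, v4], v3], v2]


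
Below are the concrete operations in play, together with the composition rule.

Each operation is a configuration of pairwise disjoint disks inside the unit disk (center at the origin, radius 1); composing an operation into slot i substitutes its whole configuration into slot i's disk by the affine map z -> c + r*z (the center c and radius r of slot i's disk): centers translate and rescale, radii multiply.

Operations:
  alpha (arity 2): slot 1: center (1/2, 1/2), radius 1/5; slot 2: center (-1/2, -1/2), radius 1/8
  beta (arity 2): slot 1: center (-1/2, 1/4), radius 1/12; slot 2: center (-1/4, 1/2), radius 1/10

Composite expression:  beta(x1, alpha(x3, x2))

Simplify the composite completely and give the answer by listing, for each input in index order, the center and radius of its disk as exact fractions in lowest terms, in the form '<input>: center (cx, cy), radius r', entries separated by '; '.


x1: center (-1/2, 1/4), radius 1/12; x2: center (-3/10, 9/20), radius 1/80; x3: center (-1/5, 11/20), radius 1/50

Nesting under beta composes maps z -> c + r*z down each x-path.
input x1: applying the 1 nested substitution gives center (-1/2, 1/4), radius 1/12
input x3: applying the 2 nested substitutions gives center (-1/5, 11/20), radius 1/50
input x2: applying the 2 nested substitutions gives center (-3/10, 9/20), radius 1/80


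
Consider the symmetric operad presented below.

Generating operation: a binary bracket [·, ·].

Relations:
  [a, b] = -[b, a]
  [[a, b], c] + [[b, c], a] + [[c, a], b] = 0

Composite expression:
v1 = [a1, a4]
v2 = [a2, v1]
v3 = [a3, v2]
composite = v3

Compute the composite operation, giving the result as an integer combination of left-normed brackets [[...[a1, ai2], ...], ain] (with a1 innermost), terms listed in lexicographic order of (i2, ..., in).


Antisymmetry and Jacobi reduce to a1-anchored left-normed brackets.
Composite bracket: [a3, [a2, [a1, a4]]]
Expanding via [a, b] = ab - ba: 8 signed words (2^3 = 8).
Collect the words opening with a1:
  word a1a4a2a3 has sign +1, contributing +[[[a1, a4], a2], a3]

[[[a1, a4], a2], a3]


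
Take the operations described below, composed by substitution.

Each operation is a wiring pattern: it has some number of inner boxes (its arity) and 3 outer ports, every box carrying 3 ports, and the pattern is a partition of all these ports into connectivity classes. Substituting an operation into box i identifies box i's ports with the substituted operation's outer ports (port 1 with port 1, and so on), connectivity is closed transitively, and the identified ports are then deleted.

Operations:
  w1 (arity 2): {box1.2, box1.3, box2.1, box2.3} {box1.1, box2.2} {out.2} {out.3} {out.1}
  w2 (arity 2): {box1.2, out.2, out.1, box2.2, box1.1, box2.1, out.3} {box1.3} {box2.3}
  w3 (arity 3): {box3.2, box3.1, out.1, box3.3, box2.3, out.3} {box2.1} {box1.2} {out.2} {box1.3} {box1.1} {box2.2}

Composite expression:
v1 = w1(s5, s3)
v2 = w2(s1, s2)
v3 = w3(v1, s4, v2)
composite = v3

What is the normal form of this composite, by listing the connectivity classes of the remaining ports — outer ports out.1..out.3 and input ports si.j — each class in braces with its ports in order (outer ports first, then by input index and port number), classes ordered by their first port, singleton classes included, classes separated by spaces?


{out.1, out.3, s1.1, s1.2, s2.1, s2.2, s4.3} {out.2} {s1.3} {s2.3} {s3.1, s3.3, s5.2, s5.3} {s3.2, s5.1} {s4.1} {s4.2}

Treat the ports identified at w3 as solder joints: merge, then drop.
w1 over (s5, s3) gives {out.1} {out.2} {out.3} {s3.1, s3.3, s5.2, s5.3} {s3.2, s5.1}, out.j being that stage's outer ports
w2 over (s1, s2) gives {out.1, out.2, out.3, s1.1, s1.2, s2.1, s2.2} {s1.3} {s2.3}, out.j being that stage's outer ports
w3 over (s5, s3, s4, s1, s2) gives {out.1, out.3, s1.1, s1.2, s2.1, s2.2, s4.3} {out.2} {s1.3} {s2.3} {s3.1, s3.3, s5.2, s5.3} {s3.2, s5.1} {s4.1} {s4.2}, out.j being that stage's outer ports


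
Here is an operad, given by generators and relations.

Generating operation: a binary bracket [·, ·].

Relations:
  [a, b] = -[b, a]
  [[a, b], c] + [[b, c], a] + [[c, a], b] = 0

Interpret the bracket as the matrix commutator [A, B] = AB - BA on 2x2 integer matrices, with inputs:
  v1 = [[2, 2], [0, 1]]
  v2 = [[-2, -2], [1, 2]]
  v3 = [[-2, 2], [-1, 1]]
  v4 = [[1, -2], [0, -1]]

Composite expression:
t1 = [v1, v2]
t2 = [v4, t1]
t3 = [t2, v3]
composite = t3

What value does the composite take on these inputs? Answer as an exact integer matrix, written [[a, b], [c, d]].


[v1, v2] = [[2, 6], [-1, -2]]
[v4, [v1, v2]] = [[2, 20], [2, -2]]
[[v4, [v1, v2]], v3] = [[-24, 68], [-2, 24]]

[[-24, 68], [-2, 24]]


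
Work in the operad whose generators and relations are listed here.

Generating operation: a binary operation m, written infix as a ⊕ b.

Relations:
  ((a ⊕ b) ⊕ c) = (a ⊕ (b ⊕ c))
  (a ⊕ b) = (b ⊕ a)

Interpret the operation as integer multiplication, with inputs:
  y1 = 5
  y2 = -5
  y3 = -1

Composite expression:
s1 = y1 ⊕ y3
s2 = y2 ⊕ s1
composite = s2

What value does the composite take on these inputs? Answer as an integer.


25

(y1 ⊕ y3) = -5
(y2 ⊕ (y1 ⊕ y3)) = 25


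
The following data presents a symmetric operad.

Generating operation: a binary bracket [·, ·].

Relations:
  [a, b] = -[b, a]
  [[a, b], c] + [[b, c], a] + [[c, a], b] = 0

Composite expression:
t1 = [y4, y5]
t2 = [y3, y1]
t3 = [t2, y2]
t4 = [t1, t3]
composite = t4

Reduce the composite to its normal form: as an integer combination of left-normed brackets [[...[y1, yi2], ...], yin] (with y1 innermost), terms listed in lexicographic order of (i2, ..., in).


[[[[y1, y3], y2], y4], y5] - [[[[y1, y3], y2], y5], y4]

Skip Jacobi rewriting: expand, keep y1-initial words, read off terms.
Composite bracket: [[y4, y5], [[y3, y1], y2]]
Applying ab - ba throughout gives 16 signed words (2^4 = 16).
Only words starting with y1 matter:
  sign of y1y3y2y4y5 is +1, so it contributes +[[[[y1, y3], y2], y4], y5]
  sign of y1y3y2y5y4 is -1, so it contributes -[[[[y1, y3], y2], y5], y4]


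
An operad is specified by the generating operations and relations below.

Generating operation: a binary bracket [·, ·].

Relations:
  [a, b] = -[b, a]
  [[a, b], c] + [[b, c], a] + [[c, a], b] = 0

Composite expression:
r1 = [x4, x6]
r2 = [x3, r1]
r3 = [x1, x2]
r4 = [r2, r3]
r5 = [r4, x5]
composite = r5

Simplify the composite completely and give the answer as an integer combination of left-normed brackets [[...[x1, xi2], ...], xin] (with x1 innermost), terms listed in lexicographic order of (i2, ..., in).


Left-normed coefficients sit on the x1-initial expansion words.
Composite bracket: [[[x3, [x4, x6]], [x1, x2]], x5]
Each bracket splits as ab - ba, giving 32 signed words (2^5 = 32).
Words beginning with x1 determine it all:
  from x1x2x3x4x6x5, sign -1: term -[[[[[x1, x2], x3], x4], x6], x5]
  from x1x2x3x6x4x5, sign +1: term +[[[[[x1, x2], x3], x6], x4], x5]
  from x1x2x4x6x3x5, sign +1: term +[[[[[x1, x2], x4], x6], x3], x5]
  from x1x2x6x4x3x5, sign -1: term -[[[[[x1, x2], x6], x4], x3], x5]

-[[[[[x1, x2], x3], x4], x6], x5] + [[[[[x1, x2], x3], x6], x4], x5] + [[[[[x1, x2], x4], x6], x3], x5] - [[[[[x1, x2], x6], x4], x3], x5]


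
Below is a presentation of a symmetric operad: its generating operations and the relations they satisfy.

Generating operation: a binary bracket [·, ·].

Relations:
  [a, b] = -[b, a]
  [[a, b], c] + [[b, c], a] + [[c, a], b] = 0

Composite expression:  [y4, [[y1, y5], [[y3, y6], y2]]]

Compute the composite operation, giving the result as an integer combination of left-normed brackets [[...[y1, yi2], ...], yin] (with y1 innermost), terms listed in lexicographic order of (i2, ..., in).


[[[[[y1, y5], y2], y3], y6], y4] - [[[[[y1, y5], y2], y6], y3], y4] - [[[[[y1, y5], y3], y6], y2], y4] + [[[[[y1, y5], y6], y3], y2], y4]

Antisymmetry and Jacobi reduce to y1-anchored left-normed brackets.
Composite bracket: [y4, [[y1, y5], [[y3, y6], y2]]]
Full expansion: 32 signed words from ab - ba (2^5 = 32).
The y1-initial words carry the normal form:
  the word y1y5y2y3y6y4 carries sign +1 and contributes +[[[[[y1, y5], y2], y3], y6], y4]
  the word y1y5y2y6y3y4 carries sign -1 and contributes -[[[[[y1, y5], y2], y6], y3], y4]
  the word y1y5y3y6y2y4 carries sign -1 and contributes -[[[[[y1, y5], y3], y6], y2], y4]
  the word y1y5y6y3y2y4 carries sign +1 and contributes +[[[[[y1, y5], y6], y3], y2], y4]


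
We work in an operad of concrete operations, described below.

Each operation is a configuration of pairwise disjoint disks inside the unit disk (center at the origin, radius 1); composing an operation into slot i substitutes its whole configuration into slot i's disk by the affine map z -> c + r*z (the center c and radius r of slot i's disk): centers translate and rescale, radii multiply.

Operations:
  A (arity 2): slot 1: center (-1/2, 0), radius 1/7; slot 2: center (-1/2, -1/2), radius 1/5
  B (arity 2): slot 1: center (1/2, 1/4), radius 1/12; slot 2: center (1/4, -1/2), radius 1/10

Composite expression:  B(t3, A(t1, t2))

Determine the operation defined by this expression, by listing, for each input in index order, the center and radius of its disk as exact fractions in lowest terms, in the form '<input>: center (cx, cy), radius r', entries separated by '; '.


t1: center (1/5, -1/2), radius 1/70; t2: center (1/5, -11/20), radius 1/50; t3: center (1/2, 1/4), radius 1/12

Below B, radii multiply path by path; the t-disk centers shift.
tracing t3 down its 1-map path: center (1/2, 1/4), radius 1/12
tracing t1 down its 2-map path: center (1/5, -1/2), radius 1/70
tracing t2 down its 2-map path: center (1/5, -11/20), radius 1/50


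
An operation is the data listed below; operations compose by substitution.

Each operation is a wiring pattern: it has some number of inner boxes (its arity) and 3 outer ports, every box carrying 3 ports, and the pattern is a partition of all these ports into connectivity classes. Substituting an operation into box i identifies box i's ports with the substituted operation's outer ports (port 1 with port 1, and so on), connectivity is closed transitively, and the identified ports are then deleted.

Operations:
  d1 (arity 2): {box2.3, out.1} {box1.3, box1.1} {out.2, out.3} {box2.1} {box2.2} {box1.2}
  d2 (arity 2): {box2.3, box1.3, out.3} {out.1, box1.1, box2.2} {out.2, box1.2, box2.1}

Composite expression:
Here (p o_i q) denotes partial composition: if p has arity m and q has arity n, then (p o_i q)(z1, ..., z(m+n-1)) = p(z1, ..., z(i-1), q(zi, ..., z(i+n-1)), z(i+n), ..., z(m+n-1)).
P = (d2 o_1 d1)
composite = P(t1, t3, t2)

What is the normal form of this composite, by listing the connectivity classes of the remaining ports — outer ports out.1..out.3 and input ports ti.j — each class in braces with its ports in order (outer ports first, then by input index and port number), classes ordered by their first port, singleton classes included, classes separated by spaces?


{out.1, t2.2, t3.3} {out.2, out.3, t2.1, t2.3} {t1.1, t1.3} {t1.2} {t3.1} {t3.2}

Substituting into d2 glues patterns; closure does the rest.
composing d1 on (t1, t3), with out.j its own outer ports: {out.1, t3.3} {out.2, out.3} {t1.1, t1.3} {t1.2} {t3.1} {t3.2}
composing d2 on (t1, t3, t2), with out.j its own outer ports: {out.1, t2.2, t3.3} {out.2, out.3, t2.1, t2.3} {t1.1, t1.3} {t1.2} {t3.1} {t3.2}
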